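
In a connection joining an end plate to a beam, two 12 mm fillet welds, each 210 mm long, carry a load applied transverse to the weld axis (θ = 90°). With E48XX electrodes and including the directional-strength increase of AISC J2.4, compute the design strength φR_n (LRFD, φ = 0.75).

φR_n ≈ 1150 kN

E48XX → F_EXX = 480 MPa.
t_e = 0.707 × 12 = 8.484 mm; A_we = 8.484 × 420 = 3563 mm².
Directional factor: 1.0 + 0.5 sin^1.5(90°) = 1.5.
F_nw = 0.6 × 480 × 1.5 = 432 MPa.
φR_n = 0.75 × 432 × 3563 × 10⁻³ = 1155 kN.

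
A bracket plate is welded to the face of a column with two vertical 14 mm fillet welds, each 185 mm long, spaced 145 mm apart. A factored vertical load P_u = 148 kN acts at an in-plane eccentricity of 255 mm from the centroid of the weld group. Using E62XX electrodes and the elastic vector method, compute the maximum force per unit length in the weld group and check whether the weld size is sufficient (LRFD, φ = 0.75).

f_max ≈ 1750 N/mm; adequate

E62XX → F_EXX = 620 MPa.
Total weld length L_w = 370 mm. Treat welds as unit-width lines.
Polar moment about centroid: J = 2[d³/12 + d(b/2)²] = 2[185³/12 + 185×72.5²] = 3000000 mm³.
Direct shear f_v = P/L_w = 148×10³ / 370 = 400 N/mm (vertical).
Torsion M = P·e = 148×10³ × 255 = 37740000 N·mm.
Critical point at (x, y) = (72.5, 92.5) from centroid. f_tx = M·y/J = 1164 N/mm; f_ty = M·x/J = 912 N/mm.
Resultant f_max = √[f_tx² + (f_v + f_ty)²] = √[1164² + (400 + 912)²] = 1754 N/mm.
Capacity per unit length: φr_n = 0.75 × 0.6 × 620 × (0.707 × 14) = 2762 N/mm.
1754 ≤ 2762 → adequate.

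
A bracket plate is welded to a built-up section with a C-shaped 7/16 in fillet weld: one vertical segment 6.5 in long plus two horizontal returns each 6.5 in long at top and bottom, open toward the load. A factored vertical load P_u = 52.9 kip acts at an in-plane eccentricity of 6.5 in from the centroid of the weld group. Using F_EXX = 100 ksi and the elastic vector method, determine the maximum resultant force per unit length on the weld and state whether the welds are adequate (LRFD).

Total weld length L_w = 19.5 in. Treat welds as unit-width lines.
Centroid: x̄ = 2×6.5×3.25 / 19.5 = 2.167 in from the vertical weld.
Polar moment about centroid: J = I_x + I_y = [6.5³/12 + 2×6.5×3.25²] + [6.5×2.167² + 2(6.5³/12 + 6.5×1.083²)] = 251.7 in³.
Direct shear f_v = P/L_w = 52.9 / 19.5 = 2.713 kip/in (vertical).
Torsion M = P·e = 52.9 × 6.5 = 343.85 kip·in.
Critical point at (x, y) = (4.333, 3.25) from centroid. f_tx = M·y/J = 4.439 kip/in; f_ty = M·x/J = 5.919 kip/in.
Resultant f_max = √[f_tx² + (f_v + f_ty)²] = √[4.439² + (2.713 + 5.919)²] = 9.706 kip/in.
Capacity per unit length: φr_n = 0.75 × 0.6 × 100 × (0.707 × 0.4375) = 13.92 kip/in.
9.706 ≤ 13.92 → adequate.

f_max ≈ 9.71 kip/in; adequate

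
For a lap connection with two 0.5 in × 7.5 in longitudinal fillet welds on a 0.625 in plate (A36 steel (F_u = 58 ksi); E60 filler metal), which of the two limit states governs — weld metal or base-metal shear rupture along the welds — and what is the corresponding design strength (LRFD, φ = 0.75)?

φR_n ≈ 143 kips (weld metal governs)

E60XX → F_EXX = 60 ksi.
t_e = 0.707 × 0.5 = 0.3535 in; L = 15 in.
Weld metal: φR_n = 0.75 × 0.6 × 60 × 0.3535 × 15 = 143.2 kips.
Base metal (shear rupture): φR_n = 0.75 × 0.6 × 58 × 0.625 × 15 = 244.7 kips.
Governing: weld metal.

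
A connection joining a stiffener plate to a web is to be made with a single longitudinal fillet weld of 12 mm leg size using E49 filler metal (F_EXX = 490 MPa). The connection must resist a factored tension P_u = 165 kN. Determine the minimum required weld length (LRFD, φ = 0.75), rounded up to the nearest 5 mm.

L = 90 mm

Throat t_e = 0.707 × 12 = 8.484 mm.
φr_n = 0.75 × 0.6 × 490 × 8.484 × 10⁻³ = 1.871 kN/mm.
L_req = P_u / φr_n = 165 / 1.871 = 88.2 mm total.
Round up → use L = 90 mm.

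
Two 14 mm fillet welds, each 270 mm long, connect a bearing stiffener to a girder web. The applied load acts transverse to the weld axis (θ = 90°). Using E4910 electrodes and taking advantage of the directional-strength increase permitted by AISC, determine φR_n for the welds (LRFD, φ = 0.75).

E49XX → F_EXX = 490 MPa.
t_e = 0.707 × 14 = 9.898 mm; A_we = 9.898 × 540 = 5345 mm².
Directional factor: 1.0 + 0.5 sin^1.5(90°) = 1.5.
F_nw = 0.6 × 490 × 1.5 = 441 MPa.
φR_n = 0.75 × 441 × 5345 × 10⁻³ = 1768 kN.

φR_n ≈ 1770 kN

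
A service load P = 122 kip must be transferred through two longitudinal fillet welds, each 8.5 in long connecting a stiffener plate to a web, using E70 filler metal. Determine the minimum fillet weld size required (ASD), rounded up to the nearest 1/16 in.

E70XX → F_EXX = 70 ksi.
Total weld length L = 17 in.
Required throat t_e = P × Ω / (0.6 F_EXX × L) = 122 × 2.0 / (0.6 × 70 × 17) = 0.3417 in.
Required leg w = t_e / 0.707 = 0.4834 in → use 1/2 in.

w = 1/2 in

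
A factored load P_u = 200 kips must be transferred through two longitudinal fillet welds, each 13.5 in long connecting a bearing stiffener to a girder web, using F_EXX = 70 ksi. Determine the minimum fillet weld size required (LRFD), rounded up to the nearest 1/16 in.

Total weld length L = 27 in.
Required throat t_e = P_u / (φ × 0.6 F_EXX × L) = 200 / (0.75 × 0.6 × 70 × 27) = 0.2352 in.
Required leg w = t_e / 0.707 = 0.3326 in → use 3/8 in.

w = 3/8 in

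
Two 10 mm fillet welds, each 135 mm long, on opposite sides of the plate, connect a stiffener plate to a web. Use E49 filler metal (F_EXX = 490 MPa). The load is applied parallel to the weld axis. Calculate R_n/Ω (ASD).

R_n/Ω ≈ 281 kN

Effective throat t_e = 0.707 × 10 = 7.07 mm.
Total length L = 270 mm; A_we = 7.07 × 270 = 1909 mm².
F_nw = 0.6 F_EXX = 0.6 × 490 = 294 MPa.
R_n = 294 × 1909 × 10⁻³ = 561.2 kN; R_n/Ω = 561.2/2.0 = 280.6 kN.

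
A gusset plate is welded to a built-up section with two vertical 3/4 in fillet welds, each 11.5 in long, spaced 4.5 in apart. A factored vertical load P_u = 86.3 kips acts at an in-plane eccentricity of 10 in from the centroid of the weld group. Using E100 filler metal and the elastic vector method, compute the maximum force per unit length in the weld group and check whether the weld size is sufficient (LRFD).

f_max ≈ 16.2 kip/in; adequate

E100XX → F_EXX = 100 ksi.
Total weld length L_w = 23 in. Treat welds as unit-width lines.
Polar moment about centroid: J = 2[d³/12 + d(b/2)²] = 2[11.5³/12 + 11.5×2.25²] = 369.9 in³.
Direct shear f_v = P/L_w = 86.3 / 23 = 3.752 kip/in (vertical).
Torsion M = P·e = 86.3 × 10 = 863 kip·in.
Critical point at (x, y) = (2.25, 5.75) from centroid. f_tx = M·y/J = 13.41 kip/in; f_ty = M·x/J = 5.249 kip/in.
Resultant f_max = √[f_tx² + (f_v + f_ty)²] = √[13.41² + (3.752 + 5.249)²] = 16.15 kip/in.
Capacity per unit length: φr_n = 0.75 × 0.6 × 100 × (0.707 × 0.75) = 23.86 kip/in.
16.15 ≤ 23.86 → adequate.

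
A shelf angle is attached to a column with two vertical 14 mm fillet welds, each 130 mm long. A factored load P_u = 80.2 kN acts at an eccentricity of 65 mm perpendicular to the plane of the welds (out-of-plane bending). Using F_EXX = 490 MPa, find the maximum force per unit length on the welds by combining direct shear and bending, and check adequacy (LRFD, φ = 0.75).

L_w = 2 × 130 = 260 mm; section modulus (unit throat) S = 2 × L²/6 = 5633 mm².
Direct shear f_v = P/L_w = 80.2×10³/260 = 308.5 N/mm.
Moment M = P × e = 80.2×10³ × 65 = 5213000 N·mm; bending f_b = M/S = 925.4 N/mm.
f_max = √(f_v² + f_b²) = √(308.5² + 925.4²) = 975.4 N/mm.
φr_n = 0.75 × 0.6 × 490 × (0.707 × 14) = 2183 N/mm → adequate.

f_max ≈ 975 N/mm; adequate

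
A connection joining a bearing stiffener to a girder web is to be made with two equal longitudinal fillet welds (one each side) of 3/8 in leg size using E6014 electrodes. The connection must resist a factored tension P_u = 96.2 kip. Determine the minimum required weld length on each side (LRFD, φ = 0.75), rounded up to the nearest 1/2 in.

E60XX → F_EXX = 60 ksi.
Throat t_e = 0.707 × 0.375 = 0.2651 in.
φr_n = 0.75 × 0.6 × 60 × 0.2651 = 7.158 kip/in.
L_req = P_u / φr_n = 96.2 / 7.158 = 13.44 in total.
Per side: 13.44 / 2 = 6.719 in.
Round up → use L = 7 in on each side.

L = 7 in on each side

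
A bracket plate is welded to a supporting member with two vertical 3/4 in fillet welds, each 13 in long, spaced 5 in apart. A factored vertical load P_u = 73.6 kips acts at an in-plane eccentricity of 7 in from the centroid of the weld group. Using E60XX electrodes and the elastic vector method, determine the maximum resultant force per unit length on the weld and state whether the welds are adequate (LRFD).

E60XX → F_EXX = 60 ksi.
Total weld length L_w = 26 in. Treat welds as unit-width lines.
Polar moment about centroid: J = 2[d³/12 + d(b/2)²] = 2[13³/12 + 13×2.5²] = 528.7 in³.
Direct shear f_v = P/L_w = 73.6 / 26 = 2.831 kip/in (vertical).
Torsion M = P·e = 73.6 × 7 = 515.2 kip·in.
Critical point at (x, y) = (2.5, 6.5) from centroid. f_tx = M·y/J = 6.334 kip/in; f_ty = M·x/J = 2.436 kip/in.
Resultant f_max = √[f_tx² + (f_v + f_ty)²] = √[6.334² + (2.831 + 2.436)²] = 8.238 kip/in.
Capacity per unit length: φr_n = 0.75 × 0.6 × 60 × (0.707 × 0.75) = 14.32 kip/in.
8.238 ≤ 14.32 → adequate.

f_max ≈ 8.24 kip/in; adequate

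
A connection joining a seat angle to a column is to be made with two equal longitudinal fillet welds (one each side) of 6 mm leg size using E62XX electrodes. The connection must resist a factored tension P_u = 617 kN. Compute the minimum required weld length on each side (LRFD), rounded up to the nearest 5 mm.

E62XX → F_EXX = 620 MPa.
Throat t_e = 0.707 × 6 = 4.242 mm.
φr_n = 0.75 × 0.6 × 620 × 4.242 × 10⁻³ = 1.184 kN/mm.
L_req = P_u / φr_n = 617 / 1.184 = 521.3 mm total.
Per side: 521.3 / 2 = 260.7 mm.
Round up → use L = 265 mm on each side.

L = 265 mm on each side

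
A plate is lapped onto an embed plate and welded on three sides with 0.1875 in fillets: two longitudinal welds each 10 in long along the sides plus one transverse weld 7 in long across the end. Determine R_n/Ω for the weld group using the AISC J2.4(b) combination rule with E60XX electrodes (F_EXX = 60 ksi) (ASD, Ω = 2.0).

t_e = 0.707 × 0.1875 = 0.1326 in.
R_nwl = 0.6 × 60 × 0.1326 × 20 = 95.44 kip (longitudinal, 2 welds).
R_nwt = 0.6 × 60 × 0.1326 × 7 = 33.41 kip (transverse, base value).
(i) R_nwl + R_nwt = 128.9 kip; (ii) 0.85 R_nwl + 1.5 R_nwt = 131.2 kip.
R_n = max = 131.2 kip [governs: (ii)]; R_n/Ω = 65.62 kip.

R_n/Ω ≈ 65.6 kip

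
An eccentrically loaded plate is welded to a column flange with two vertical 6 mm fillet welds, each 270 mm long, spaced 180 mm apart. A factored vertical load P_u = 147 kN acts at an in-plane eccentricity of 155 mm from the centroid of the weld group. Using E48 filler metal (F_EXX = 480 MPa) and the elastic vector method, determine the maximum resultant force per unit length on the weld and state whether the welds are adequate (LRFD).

f_max ≈ 673 N/mm; adequate

Total weld length L_w = 540 mm. Treat welds as unit-width lines.
Polar moment about centroid: J = 2[d³/12 + d(b/2)²] = 2[270³/12 + 270×90²] = 7654000 mm³.
Direct shear f_v = P/L_w = 147×10³ / 540 = 272.2 N/mm (vertical).
Torsion M = P·e = 147×10³ × 155 = 22785000 N·mm.
Critical point at (x, y) = (90, 135) from centroid. f_tx = M·y/J = 401.9 N/mm; f_ty = M·x/J = 267.9 N/mm.
Resultant f_max = √[f_tx² + (f_v + f_ty)²] = √[401.9² + (272.2 + 267.9)²] = 673.2 N/mm.
Capacity per unit length: φr_n = 0.75 × 0.6 × 480 × (0.707 × 6) = 916.3 N/mm.
673.2 ≤ 916.3 → adequate.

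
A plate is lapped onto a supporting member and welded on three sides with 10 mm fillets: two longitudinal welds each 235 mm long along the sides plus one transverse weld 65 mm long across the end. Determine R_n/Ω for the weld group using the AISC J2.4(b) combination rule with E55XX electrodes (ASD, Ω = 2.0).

E55XX → F_EXX = 550 MPa.
t_e = 0.707 × 10 = 7.07 mm.
R_nwl = 0.6 × 550 × 7.07 × 470 × 10⁻³ = 1097 kN (longitudinal, 2 welds).
R_nwt = 0.6 × 550 × 7.07 × 65 × 10⁻³ = 151.7 kN (transverse, base value).
(i) R_nwl + R_nwt = 1248 kN; (ii) 0.85 R_nwl + 1.5 R_nwt = 1160 kN.
R_n = max = 1248 kN [governs: (i)]; R_n/Ω = 624.1 kN.

R_n/Ω ≈ 624 kN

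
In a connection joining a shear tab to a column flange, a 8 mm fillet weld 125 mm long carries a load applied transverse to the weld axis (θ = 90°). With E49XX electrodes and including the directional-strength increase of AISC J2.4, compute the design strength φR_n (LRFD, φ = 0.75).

E49XX → F_EXX = 490 MPa.
t_e = 0.707 × 8 = 5.656 mm; A_we = 5.656 × 125 = 707 mm².
Directional factor: 1.0 + 0.5 sin^1.5(90°) = 1.5.
F_nw = 0.6 × 490 × 1.5 = 441 MPa.
φR_n = 0.75 × 441 × 707 × 10⁻³ = 233.8 kN.

φR_n ≈ 234 kN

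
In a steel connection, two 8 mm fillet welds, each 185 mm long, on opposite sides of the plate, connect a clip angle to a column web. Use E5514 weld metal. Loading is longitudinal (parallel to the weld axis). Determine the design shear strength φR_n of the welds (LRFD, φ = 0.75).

φR_n ≈ 518 kN

E55XX → F_EXX = 550 MPa.
Effective throat t_e = 0.707 × 8 = 5.656 mm.
Total length L = 370 mm; A_we = 5.656 × 370 = 2093 mm².
F_nw = 0.6 F_EXX = 0.6 × 550 = 330 MPa.
φR_n = 0.75 × 330 × 2093 × 10⁻³ = 517.9 kN.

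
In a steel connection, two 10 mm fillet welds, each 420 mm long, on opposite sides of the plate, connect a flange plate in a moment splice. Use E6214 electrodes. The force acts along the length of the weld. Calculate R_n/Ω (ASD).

R_n/Ω ≈ 1100 kN

E62XX → F_EXX = 620 MPa.
Effective throat t_e = 0.707 × 10 = 7.07 mm.
Total length L = 840 mm; A_we = 7.07 × 840 = 5939 mm².
F_nw = 0.6 F_EXX = 0.6 × 620 = 372 MPa.
R_n = 372 × 5939 × 10⁻³ = 2209 kN; R_n/Ω = 2209/2.0 = 1105 kN.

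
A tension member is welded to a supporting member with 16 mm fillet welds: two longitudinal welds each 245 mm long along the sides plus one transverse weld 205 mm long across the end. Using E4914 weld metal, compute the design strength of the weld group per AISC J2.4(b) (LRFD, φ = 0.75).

E49XX → F_EXX = 490 MPa.
t_e = 0.707 × 16 = 11.31 mm.
R_nwl = 0.6 × 490 × 11.31 × 490 × 10⁻³ = 1630 kN (longitudinal, 2 welds).
R_nwt = 0.6 × 490 × 11.31 × 205 × 10⁻³ = 681.8 kN (transverse, base value).
(i) R_nwl + R_nwt = 2311 kN; (ii) 0.85 R_nwl + 1.5 R_nwt = 2408 kN.
R_n = max = 2408 kN [governs: (ii)]; φR_n = 1806 kN.

φR_n ≈ 1810 kN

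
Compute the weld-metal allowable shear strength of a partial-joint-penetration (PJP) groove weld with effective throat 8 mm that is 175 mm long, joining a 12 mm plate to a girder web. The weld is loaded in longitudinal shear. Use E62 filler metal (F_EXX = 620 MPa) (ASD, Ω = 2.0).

R_n/Ω ≈ 260 kN

Effective throat (given) t_e = 8 mm.
A_we = 8 × 175 = 1400 mm².
F_nw = 0.6 F_EXX = 372 MPa.
R_n/Ω = (372 × 1400) / 2.0 × 10⁻³ = 260.4 kN.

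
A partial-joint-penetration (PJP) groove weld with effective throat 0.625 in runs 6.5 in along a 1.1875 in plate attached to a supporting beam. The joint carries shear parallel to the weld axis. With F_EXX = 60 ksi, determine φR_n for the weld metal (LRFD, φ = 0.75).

φR_n ≈ 110 kip

Effective throat (given) t_e = 0.625 in.
A_we = 0.625 × 6.5 = 4.062 in².
F_nw = 0.6 F_EXX = 36 ksi.
φR_n = 0.75 × 36 × 4.062 = 109.7 kip.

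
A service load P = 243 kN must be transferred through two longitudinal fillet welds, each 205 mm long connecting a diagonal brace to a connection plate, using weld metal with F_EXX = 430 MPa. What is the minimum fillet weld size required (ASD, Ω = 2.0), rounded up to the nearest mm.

w = 7 mm

Total weld length L = 410 mm.
Required throat t_e = P × Ω / (0.6 F_EXX × L) = 243 × 2.0 / (0.6 × 430 × 410 × 10⁻³) = 4.594 mm.
Required leg w = t_e / 0.707 = 6.499 mm → use 7 mm.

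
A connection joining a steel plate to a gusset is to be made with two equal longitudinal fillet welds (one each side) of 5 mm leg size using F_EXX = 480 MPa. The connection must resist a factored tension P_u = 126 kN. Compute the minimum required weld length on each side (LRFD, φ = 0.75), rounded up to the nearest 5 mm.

L = 85 mm on each side

Throat t_e = 0.707 × 5 = 3.535 mm.
φr_n = 0.75 × 0.6 × 480 × 3.535 × 10⁻³ = 0.7636 kN/mm.
L_req = P_u / φr_n = 126 / 0.7636 = 165 mm total.
Per side: 165 / 2 = 82.51 mm.
Round up → use L = 85 mm on each side.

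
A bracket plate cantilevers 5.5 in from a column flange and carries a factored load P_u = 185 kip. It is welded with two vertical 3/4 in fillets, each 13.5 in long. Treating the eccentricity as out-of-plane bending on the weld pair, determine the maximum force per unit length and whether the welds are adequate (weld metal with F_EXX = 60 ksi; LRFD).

L_w = 2 × 13.5 = 27 in; section modulus (unit throat) S = 2 × L²/6 = 60.75 in².
Direct shear f_v = P/L_w = 185/27 = 6.852 kip/in.
Moment M = P × e = 185 × 5.5 = 1017.5 kip·in; bending f_b = M/S = 16.75 kip/in.
f_max = √(f_v² + f_b²) = √(6.852² + 16.75²) = 18.1 kip/in.
φr_n = 0.75 × 0.6 × 60 × (0.707 × 0.75) = 14.32 kip/in → NOT adequate.

f_max ≈ 18.1 kip/in; NOT adequate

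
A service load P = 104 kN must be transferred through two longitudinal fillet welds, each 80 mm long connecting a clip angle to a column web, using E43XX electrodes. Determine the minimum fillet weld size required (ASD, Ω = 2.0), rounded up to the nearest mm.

w = 8 mm

E43XX → F_EXX = 430 MPa.
Total weld length L = 160 mm.
Required throat t_e = P × Ω / (0.6 F_EXX × L) = 104 × 2.0 / (0.6 × 430 × 160 × 10⁻³) = 5.039 mm.
Required leg w = t_e / 0.707 = 7.127 mm → use 8 mm.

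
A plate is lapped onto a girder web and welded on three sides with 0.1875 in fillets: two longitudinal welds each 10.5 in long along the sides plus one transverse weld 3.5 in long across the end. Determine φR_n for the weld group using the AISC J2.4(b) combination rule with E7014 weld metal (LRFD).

φR_n ≈ 102 kip

E70XX → F_EXX = 70 ksi.
t_e = 0.707 × 0.1875 = 0.1326 in.
R_nwl = 0.6 × 70 × 0.1326 × 21 = 116.9 kip (longitudinal, 2 welds).
R_nwt = 0.6 × 70 × 0.1326 × 3.5 = 19.49 kip (transverse, base value).
(i) R_nwl + R_nwt = 136.4 kip; (ii) 0.85 R_nwl + 1.5 R_nwt = 128.6 kip.
R_n = max = 136.4 kip [governs: (i)]; φR_n = 102.3 kip.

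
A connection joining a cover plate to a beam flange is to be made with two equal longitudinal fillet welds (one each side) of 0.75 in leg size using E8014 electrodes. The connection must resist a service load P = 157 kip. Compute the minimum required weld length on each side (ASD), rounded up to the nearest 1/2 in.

E80XX → F_EXX = 80 ksi.
Throat t_e = 0.707 × 0.75 = 0.5302 in.
r_n/Ω = (0.6 × 80 × 0.5302) / 2.0 = 12.73 kip/in.
L_req = P / (r_n/Ω) = 157 / 12.73 = 12.34 in total.
Per side: 12.34 / 2 = 6.168 in.
Round up → use L = 6.5 in on each side.

L = 6.5 in on each side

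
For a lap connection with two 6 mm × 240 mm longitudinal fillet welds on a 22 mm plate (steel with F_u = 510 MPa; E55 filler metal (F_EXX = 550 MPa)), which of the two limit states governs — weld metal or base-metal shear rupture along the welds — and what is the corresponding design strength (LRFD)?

φR_n ≈ 504 kN (weld metal governs)

t_e = 0.707 × 6 = 4.242 mm; L = 480 mm.
Weld metal: φR_n = 0.75 × 0.6 × 550 × 4.242 × 480 × 10⁻³ = 503.9 kN.
Base metal (shear rupture): φR_n = 0.75 × 0.6 × 510 × 22 × 480 × 10⁻³ = 2424 kN.
Governing: weld metal.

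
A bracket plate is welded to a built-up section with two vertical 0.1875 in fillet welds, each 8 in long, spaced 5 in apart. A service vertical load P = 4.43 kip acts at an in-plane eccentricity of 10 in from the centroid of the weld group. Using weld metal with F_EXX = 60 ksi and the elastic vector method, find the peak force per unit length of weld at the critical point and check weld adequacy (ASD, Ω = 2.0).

Total weld length L_w = 16 in. Treat welds as unit-width lines.
Polar moment about centroid: J = 2[d³/12 + d(b/2)²] = 2[8³/12 + 8×2.5²] = 185.3 in³.
Direct shear f_v = P/L_w = 4.43 / 16 = 0.2769 kip/in (vertical).
Torsion M = P·e = 4.43 × 10 = 44.3 kip·in.
Critical point at (x, y) = (2.5, 4) from centroid. f_tx = M·y/J = 0.9561 kip/in; f_ty = M·x/J = 0.5976 kip/in.
Resultant f_max = √[f_tx² + (f_v + f_ty)²] = √[0.9561² + (0.2769 + 0.5976)²] = 1.296 kip/in.
Capacity per unit length: r_n/Ω = (1/2.0) × 0.6 × 60 × (0.707 × 0.1875) = 2.386 kip/in.
1.296 ≤ 2.386 → adequate.

f_max ≈ 1.3 kip/in; adequate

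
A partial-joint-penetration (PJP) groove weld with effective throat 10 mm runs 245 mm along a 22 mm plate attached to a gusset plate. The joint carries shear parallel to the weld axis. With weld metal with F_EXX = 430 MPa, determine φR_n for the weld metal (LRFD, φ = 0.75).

φR_n ≈ 474 kN

Effective throat (given) t_e = 10 mm.
A_we = 10 × 245 = 2450 mm².
F_nw = 0.6 F_EXX = 258 MPa.
φR_n = 0.75 × 258 × 2450 × 10⁻³ = 474.1 kN.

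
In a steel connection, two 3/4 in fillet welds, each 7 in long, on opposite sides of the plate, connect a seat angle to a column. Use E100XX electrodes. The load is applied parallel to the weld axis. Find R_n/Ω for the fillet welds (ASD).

R_n/Ω ≈ 223 kip

E100XX → F_EXX = 100 ksi.
Effective throat t_e = 0.707 × 0.75 = 0.5302 in.
Total length L = 14 in; A_we = 0.5302 × 14 = 7.423 in².
F_nw = 0.6 F_EXX = 0.6 × 100 = 60 ksi.
R_n = 60 × 7.423 = 445.4 kip; R_n/Ω = 445.4/2.0 = 222.7 kip.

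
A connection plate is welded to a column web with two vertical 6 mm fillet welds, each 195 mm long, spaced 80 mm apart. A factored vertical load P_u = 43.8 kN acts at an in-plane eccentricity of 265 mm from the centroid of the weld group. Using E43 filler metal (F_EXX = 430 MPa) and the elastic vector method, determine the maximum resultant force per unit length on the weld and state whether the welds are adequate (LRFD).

f_max ≈ 708 N/mm; adequate

Total weld length L_w = 390 mm. Treat welds as unit-width lines.
Polar moment about centroid: J = 2[d³/12 + d(b/2)²] = 2[195³/12 + 195×40²] = 1860000 mm³.
Direct shear f_v = P/L_w = 43.8×10³ / 390 = 112.3 N/mm (vertical).
Torsion M = P·e = 43.8×10³ × 265 = 11607000 N·mm.
Critical point at (x, y) = (40, 97.5) from centroid. f_tx = M·y/J = 608.5 N/mm; f_ty = M·x/J = 249.6 N/mm.
Resultant f_max = √[f_tx² + (f_v + f_ty)²] = √[608.5² + (112.3 + 249.6)²] = 708 N/mm.
Capacity per unit length: φr_n = 0.75 × 0.6 × 430 × (0.707 × 6) = 820.8 N/mm.
708 ≤ 820.8 → adequate.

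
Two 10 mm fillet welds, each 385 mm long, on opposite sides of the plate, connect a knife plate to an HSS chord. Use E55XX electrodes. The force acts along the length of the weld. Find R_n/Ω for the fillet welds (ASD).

E55XX → F_EXX = 550 MPa.
Effective throat t_e = 0.707 × 10 = 7.07 mm.
Total length L = 770 mm; A_we = 7.07 × 770 = 5444 mm².
F_nw = 0.6 F_EXX = 0.6 × 550 = 330 MPa.
R_n = 330 × 5444 × 10⁻³ = 1796 kN; R_n/Ω = 1796/2.0 = 898.2 kN.

R_n/Ω ≈ 898 kN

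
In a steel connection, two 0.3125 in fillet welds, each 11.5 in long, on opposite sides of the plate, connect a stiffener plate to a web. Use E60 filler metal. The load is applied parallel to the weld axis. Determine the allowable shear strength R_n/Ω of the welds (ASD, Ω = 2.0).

E60XX → F_EXX = 60 ksi.
Effective throat t_e = 0.707 × 0.3125 = 0.2209 in.
Total length L = 23 in; A_we = 0.2209 × 23 = 5.082 in².
F_nw = 0.6 F_EXX = 0.6 × 60 = 36 ksi.
R_n = 36 × 5.082 = 182.9 kip; R_n/Ω = 182.9/2.0 = 91.47 kip.

R_n/Ω ≈ 91.5 kip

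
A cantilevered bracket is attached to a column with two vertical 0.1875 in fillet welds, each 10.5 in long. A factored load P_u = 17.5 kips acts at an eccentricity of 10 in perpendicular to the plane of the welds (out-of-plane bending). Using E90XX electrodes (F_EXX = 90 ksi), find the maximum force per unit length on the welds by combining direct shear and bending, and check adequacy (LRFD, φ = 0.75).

f_max ≈ 4.83 kip/in; adequate

L_w = 2 × 10.5 = 21 in; section modulus (unit throat) S = 2 × L²/6 = 36.75 in².
Direct shear f_v = P/L_w = 17.5/21 = 0.8333 kip/in.
Moment M = P × e = 17.5 × 10 = 175 kip·in; bending f_b = M/S = 4.762 kip/in.
f_max = √(f_v² + f_b²) = √(0.8333² + 4.762²) = 4.834 kip/in.
φr_n = 0.75 × 0.6 × 90 × (0.707 × 0.1875) = 5.369 kip/in → adequate.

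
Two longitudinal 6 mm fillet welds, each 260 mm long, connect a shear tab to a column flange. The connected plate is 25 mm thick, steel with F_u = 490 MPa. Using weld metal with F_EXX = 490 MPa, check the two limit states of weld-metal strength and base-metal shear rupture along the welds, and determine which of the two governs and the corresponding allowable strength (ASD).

R_n/Ω ≈ 324 kN (weld metal governs)

t_e = 0.707 × 6 = 4.242 mm; L = 520 mm.
Weld metal: R_n/Ω = (1/2.0) × 0.6 × 490 × 4.242 × 520 × 10⁻³ = 324.3 kN.
Base metal (shear rupture): R_n/Ω = (1/2.0) × 0.6 × 490 × 25 × 520 × 10⁻³ = 1911 kN.
Governing: weld metal.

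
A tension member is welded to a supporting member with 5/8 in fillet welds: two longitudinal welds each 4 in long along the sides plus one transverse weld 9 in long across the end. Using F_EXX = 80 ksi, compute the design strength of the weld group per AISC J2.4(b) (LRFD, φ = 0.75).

φR_n ≈ 323 kips

t_e = 0.707 × 0.625 = 0.4419 in.
R_nwl = 0.6 × 80 × 0.4419 × 8 = 169.7 kips (longitudinal, 2 welds).
R_nwt = 0.6 × 80 × 0.4419 × 9 = 190.9 kips (transverse, base value).
(i) R_nwl + R_nwt = 360.6 kips; (ii) 0.85 R_nwl + 1.5 R_nwt = 430.6 kips.
R_n = max = 430.6 kips [governs: (ii)]; φR_n = 322.9 kips.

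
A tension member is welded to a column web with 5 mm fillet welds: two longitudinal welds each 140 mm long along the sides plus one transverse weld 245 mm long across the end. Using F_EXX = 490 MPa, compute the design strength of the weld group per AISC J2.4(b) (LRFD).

t_e = 0.707 × 5 = 3.535 mm.
R_nwl = 0.6 × 490 × 3.535 × 280 × 10⁻³ = 291 kN (longitudinal, 2 welds).
R_nwt = 0.6 × 490 × 3.535 × 245 × 10⁻³ = 254.6 kN (transverse, base value).
(i) R_nwl + R_nwt = 545.6 kN; (ii) 0.85 R_nwl + 1.5 R_nwt = 629.3 kN.
R_n = max = 629.3 kN [governs: (ii)]; φR_n = 472 kN.

φR_n ≈ 472 kN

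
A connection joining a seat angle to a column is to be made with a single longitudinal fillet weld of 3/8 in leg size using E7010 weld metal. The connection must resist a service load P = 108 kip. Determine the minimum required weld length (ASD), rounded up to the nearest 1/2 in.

E70XX → F_EXX = 70 ksi.
Throat t_e = 0.707 × 0.375 = 0.2651 in.
r_n/Ω = (0.6 × 70 × 0.2651) / 2.0 = 5.568 kip/in.
L_req = P / (r_n/Ω) = 108 / 5.568 = 19.4 in total.
Round up → use L = 19.5 in.

L = 19.5 in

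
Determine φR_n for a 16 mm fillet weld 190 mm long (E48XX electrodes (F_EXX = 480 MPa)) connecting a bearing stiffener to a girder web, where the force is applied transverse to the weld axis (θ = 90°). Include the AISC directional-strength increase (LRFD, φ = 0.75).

t_e = 0.707 × 16 = 11.31 mm; A_we = 11.31 × 190 = 2149 mm².
Directional factor: 1.0 + 0.5 sin^1.5(90°) = 1.5.
F_nw = 0.6 × 480 × 1.5 = 432 MPa.
φR_n = 0.75 × 432 × 2149 × 10⁻³ = 696.4 kN.

φR_n ≈ 696 kN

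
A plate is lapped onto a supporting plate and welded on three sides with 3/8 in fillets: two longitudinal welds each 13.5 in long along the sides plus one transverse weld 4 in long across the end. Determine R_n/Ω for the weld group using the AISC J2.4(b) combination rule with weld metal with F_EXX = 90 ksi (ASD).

t_e = 0.707 × 0.375 = 0.2651 in.
R_nwl = 0.6 × 90 × 0.2651 × 27 = 386.6 kip (longitudinal, 2 welds).
R_nwt = 0.6 × 90 × 0.2651 × 4 = 57.27 kip (transverse, base value).
(i) R_nwl + R_nwt = 443.8 kip; (ii) 0.85 R_nwl + 1.5 R_nwt = 414.5 kip.
R_n = max = 443.8 kip [governs: (i)]; R_n/Ω = 221.9 kip.

R_n/Ω ≈ 222 kip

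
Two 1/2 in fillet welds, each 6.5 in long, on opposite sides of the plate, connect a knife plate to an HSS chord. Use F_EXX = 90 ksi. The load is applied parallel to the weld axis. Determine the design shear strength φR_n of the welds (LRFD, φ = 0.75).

Effective throat t_e = 0.707 × 0.5 = 0.3535 in.
Total length L = 13 in; A_we = 0.3535 × 13 = 4.595 in².
F_nw = 0.6 F_EXX = 0.6 × 90 = 54 ksi.
φR_n = 0.75 × 54 × 4.595 = 186.1 kips.

φR_n ≈ 186 kips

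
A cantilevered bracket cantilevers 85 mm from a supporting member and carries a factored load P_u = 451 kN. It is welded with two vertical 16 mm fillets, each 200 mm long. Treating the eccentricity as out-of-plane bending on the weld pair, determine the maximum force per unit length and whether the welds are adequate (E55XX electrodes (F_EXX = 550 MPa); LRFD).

f_max ≈ 3090 N/mm; NOT adequate

L_w = 2 × 200 = 400 mm; section modulus (unit throat) S = 2 × L²/6 = 13330 mm².
Direct shear f_v = P/L_w = 451×10³/400 = 1128 N/mm.
Moment M = P × e = 451×10³ × 85 = 38335000 N·mm; bending f_b = M/S = 2875 N/mm.
f_max = √(f_v² + f_b²) = √(1128² + 2875²) = 3088 N/mm.
φr_n = 0.75 × 0.6 × 550 × (0.707 × 16) = 2800 N/mm → NOT adequate.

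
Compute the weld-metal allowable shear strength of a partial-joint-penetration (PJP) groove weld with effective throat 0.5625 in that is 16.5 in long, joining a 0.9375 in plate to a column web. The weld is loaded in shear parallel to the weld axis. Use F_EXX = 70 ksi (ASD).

R_n/Ω ≈ 195 kip

Effective throat (given) t_e = 0.5625 in.
A_we = 0.5625 × 16.5 = 9.281 in².
F_nw = 0.6 F_EXX = 42 ksi.
R_n/Ω = (42 × 9.281) / 2.0 = 194.9 kip.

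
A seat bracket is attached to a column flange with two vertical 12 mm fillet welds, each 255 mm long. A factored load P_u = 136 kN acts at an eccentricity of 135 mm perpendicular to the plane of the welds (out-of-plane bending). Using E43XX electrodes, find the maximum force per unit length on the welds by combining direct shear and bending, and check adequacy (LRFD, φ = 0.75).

E43XX → F_EXX = 430 MPa.
L_w = 2 × 255 = 510 mm; section modulus (unit throat) S = 2 × L²/6 = 21680 mm².
Direct shear f_v = P/L_w = 136×10³/510 = 266.7 N/mm.
Moment M = P × e = 136×10³ × 135 = 18360000 N·mm; bending f_b = M/S = 847.1 N/mm.
f_max = √(f_v² + f_b²) = √(266.7² + 847.1²) = 888 N/mm.
φr_n = 0.75 × 0.6 × 430 × (0.707 × 12) = 1642 N/mm → adequate.

f_max ≈ 888 N/mm; adequate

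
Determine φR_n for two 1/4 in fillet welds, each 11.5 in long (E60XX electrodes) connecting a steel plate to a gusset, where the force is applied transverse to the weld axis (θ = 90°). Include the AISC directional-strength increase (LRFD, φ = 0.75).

E60XX → F_EXX = 60 ksi.
t_e = 0.707 × 0.25 = 0.1767 in; A_we = 0.1767 × 23 = 4.065 in².
Directional factor: 1.0 + 0.5 sin^1.5(90°) = 1.5.
F_nw = 0.6 × 60 × 1.5 = 54 ksi.
φR_n = 0.75 × 54 × 4.065 = 164.6 kip.

φR_n ≈ 165 kip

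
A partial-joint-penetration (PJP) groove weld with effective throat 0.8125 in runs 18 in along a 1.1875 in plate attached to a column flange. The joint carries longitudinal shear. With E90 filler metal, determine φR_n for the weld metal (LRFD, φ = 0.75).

φR_n ≈ 592 kip

E90XX → F_EXX = 90 ksi.
Effective throat (given) t_e = 0.8125 in.
A_we = 0.8125 × 18 = 14.62 in².
F_nw = 0.6 F_EXX = 54 ksi.
φR_n = 0.75 × 54 × 14.62 = 592.3 kip.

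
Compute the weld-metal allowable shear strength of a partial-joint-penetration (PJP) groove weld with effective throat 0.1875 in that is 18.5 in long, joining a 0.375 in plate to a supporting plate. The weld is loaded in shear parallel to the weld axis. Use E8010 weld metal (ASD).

R_n/Ω ≈ 83.2 kips

E80XX → F_EXX = 80 ksi.
Effective throat (given) t_e = 0.1875 in.
A_we = 0.1875 × 18.5 = 3.469 in².
F_nw = 0.6 F_EXX = 48 ksi.
R_n/Ω = (48 × 3.469) / 2.0 = 83.25 kips.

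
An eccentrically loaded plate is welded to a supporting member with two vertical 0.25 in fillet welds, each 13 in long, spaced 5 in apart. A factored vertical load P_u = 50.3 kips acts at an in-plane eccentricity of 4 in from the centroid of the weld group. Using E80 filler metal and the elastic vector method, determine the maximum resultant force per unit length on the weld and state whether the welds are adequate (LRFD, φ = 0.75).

E80XX → F_EXX = 80 ksi.
Total weld length L_w = 26 in. Treat welds as unit-width lines.
Polar moment about centroid: J = 2[d³/12 + d(b/2)²] = 2[13³/12 + 13×2.5²] = 528.7 in³.
Direct shear f_v = P/L_w = 50.3 / 26 = 1.935 kip/in (vertical).
Torsion M = P·e = 50.3 × 4 = 201.2 kip·in.
Critical point at (x, y) = (2.5, 6.5) from centroid. f_tx = M·y/J = 2.474 kip/in; f_ty = M·x/J = 0.9515 kip/in.
Resultant f_max = √[f_tx² + (f_v + f_ty)²] = √[2.474² + (1.935 + 0.9515)²] = 3.801 kip/in.
Capacity per unit length: φr_n = 0.75 × 0.6 × 80 × (0.707 × 0.25) = 6.363 kip/in.
3.801 ≤ 6.363 → adequate.

f_max ≈ 3.8 kip/in; adequate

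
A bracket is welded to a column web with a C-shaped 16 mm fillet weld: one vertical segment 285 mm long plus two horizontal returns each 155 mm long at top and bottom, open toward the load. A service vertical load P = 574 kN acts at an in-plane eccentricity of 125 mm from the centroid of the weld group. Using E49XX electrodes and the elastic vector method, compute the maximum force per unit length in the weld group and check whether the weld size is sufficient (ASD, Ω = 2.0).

E49XX → F_EXX = 490 MPa.
Total weld length L_w = 595 mm. Treat welds as unit-width lines.
Centroid: x̄ = 2×155×77.5 / 595 = 40.38 mm from the vertical weld.
Polar moment about centroid: J = I_x + I_y = [285³/12 + 2×155×142.5²] + [285×40.38² + 2(155³/12 + 155×37.12²)] = 9737000 mm³.
Direct shear f_v = P/L_w = 574×10³ / 595 = 964.7 N/mm (vertical).
Torsion M = P·e = 574×10³ × 125 = 71750000 N·mm.
Critical point at (x, y) = (114.6, 142.5) from centroid. f_tx = M·y/J = 1050 N/mm; f_ty = M·x/J = 844.7 N/mm.
Resultant f_max = √[f_tx² + (f_v + f_ty)²] = √[1050² + (964.7 + 844.7)²] = 2092 N/mm.
Capacity per unit length: r_n/Ω = (1/2.0) × 0.6 × 490 × (0.707 × 16) = 1663 N/mm.
2092 > 1663 → NOT adequate.

f_max ≈ 2090 N/mm; NOT adequate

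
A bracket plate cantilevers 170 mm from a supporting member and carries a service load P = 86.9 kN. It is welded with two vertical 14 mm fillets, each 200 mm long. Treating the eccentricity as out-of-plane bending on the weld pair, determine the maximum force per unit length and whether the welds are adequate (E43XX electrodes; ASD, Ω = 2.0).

f_max ≈ 1130 N/mm; adequate

E43XX → F_EXX = 430 MPa.
L_w = 2 × 200 = 400 mm; section modulus (unit throat) S = 2 × L²/6 = 13330 mm².
Direct shear f_v = P/L_w = 86.9×10³/400 = 217.2 N/mm.
Moment M = P × e = 86.9×10³ × 170 = 14773000 N·mm; bending f_b = M/S = 1108 N/mm.
f_max = √(f_v² + f_b²) = √(217.2² + 1108²) = 1129 N/mm.
r_n/Ω = (1/2.0) × 0.6 × 430 × (0.707 × 14) = 1277 N/mm → adequate.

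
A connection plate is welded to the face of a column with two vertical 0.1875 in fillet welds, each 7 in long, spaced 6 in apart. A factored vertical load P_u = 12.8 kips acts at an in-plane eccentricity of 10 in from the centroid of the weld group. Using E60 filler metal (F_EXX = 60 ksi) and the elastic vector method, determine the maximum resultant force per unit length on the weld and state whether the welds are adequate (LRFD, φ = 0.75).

Total weld length L_w = 14 in. Treat welds as unit-width lines.
Polar moment about centroid: J = 2[d³/12 + d(b/2)²] = 2[7³/12 + 7×3²] = 183.2 in³.
Direct shear f_v = P/L_w = 12.8 / 14 = 0.9143 kip/in (vertical).
Torsion M = P·e = 12.8 × 10 = 128 kip·in.
Critical point at (x, y) = (3, 3.5) from centroid. f_tx = M·y/J = 2.446 kip/in; f_ty = M·x/J = 2.096 kip/in.
Resultant f_max = √[f_tx² + (f_v + f_ty)²] = √[2.446² + (0.9143 + 2.096)²] = 3.879 kip/in.
Capacity per unit length: φr_n = 0.75 × 0.6 × 60 × (0.707 × 0.1875) = 3.579 kip/in.
3.879 > 3.579 → NOT adequate.

f_max ≈ 3.88 kip/in; NOT adequate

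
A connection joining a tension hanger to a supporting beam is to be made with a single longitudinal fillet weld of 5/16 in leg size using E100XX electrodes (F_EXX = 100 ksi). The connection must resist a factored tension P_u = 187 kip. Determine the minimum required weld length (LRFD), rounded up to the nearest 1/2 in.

Throat t_e = 0.707 × 0.3125 = 0.2209 in.
φr_n = 0.75 × 0.6 × 100 × 0.2209 = 9.942 kip/in.
L_req = P_u / φr_n = 187 / 9.942 = 18.81 in total.
Round up → use L = 19 in.

L = 19 in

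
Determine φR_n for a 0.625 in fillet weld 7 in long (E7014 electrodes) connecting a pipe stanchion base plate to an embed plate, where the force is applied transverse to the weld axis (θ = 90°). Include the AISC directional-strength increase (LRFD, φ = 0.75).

φR_n ≈ 146 kips

E70XX → F_EXX = 70 ksi.
t_e = 0.707 × 0.625 = 0.4419 in; A_we = 0.4419 × 7 = 3.093 in².
Directional factor: 1.0 + 0.5 sin^1.5(90°) = 1.5.
F_nw = 0.6 × 70 × 1.5 = 63 ksi.
φR_n = 0.75 × 63 × 3.093 = 146.2 kips.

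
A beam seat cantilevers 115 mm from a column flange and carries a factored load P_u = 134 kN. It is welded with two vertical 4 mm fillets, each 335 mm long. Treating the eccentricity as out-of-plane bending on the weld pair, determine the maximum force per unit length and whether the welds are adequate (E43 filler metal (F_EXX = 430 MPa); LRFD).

L_w = 2 × 335 = 670 mm; section modulus (unit throat) S = 2 × L²/6 = 37410 mm².
Direct shear f_v = P/L_w = 134×10³/670 = 200 N/mm.
Moment M = P × e = 134×10³ × 115 = 15410000 N·mm; bending f_b = M/S = 411.9 N/mm.
f_max = √(f_v² + f_b²) = √(200² + 411.9²) = 457.9 N/mm.
φr_n = 0.75 × 0.6 × 430 × (0.707 × 4) = 547.2 N/mm → adequate.

f_max ≈ 458 N/mm; adequate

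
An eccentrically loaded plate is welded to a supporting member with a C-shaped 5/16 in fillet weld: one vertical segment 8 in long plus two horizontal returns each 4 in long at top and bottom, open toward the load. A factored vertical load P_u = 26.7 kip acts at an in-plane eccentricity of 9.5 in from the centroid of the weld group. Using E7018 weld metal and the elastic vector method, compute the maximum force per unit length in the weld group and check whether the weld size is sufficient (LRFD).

f_max ≈ 7.55 kip/in; NOT adequate

E70XX → F_EXX = 70 ksi.
Total weld length L_w = 16 in. Treat welds as unit-width lines.
Centroid: x̄ = 2×4×2 / 16 = 1 in from the vertical weld.
Polar moment about centroid: J = I_x + I_y = [8³/12 + 2×4×4²] + [8×1² + 2(4³/12 + 4×1²)] = 197.3 in³.
Direct shear f_v = P/L_w = 26.7 / 16 = 1.669 kip/in (vertical).
Torsion M = P·e = 26.7 × 9.5 = 253.65 kip·in.
Critical point at (x, y) = (3, 4) from centroid. f_tx = M·y/J = 5.142 kip/in; f_ty = M·x/J = 3.856 kip/in.
Resultant f_max = √[f_tx² + (f_v + f_ty)²] = √[5.142² + (1.669 + 3.856)²] = 7.547 kip/in.
Capacity per unit length: φr_n = 0.75 × 0.6 × 70 × (0.707 × 0.3125) = 6.96 kip/in.
7.547 > 6.96 → NOT adequate.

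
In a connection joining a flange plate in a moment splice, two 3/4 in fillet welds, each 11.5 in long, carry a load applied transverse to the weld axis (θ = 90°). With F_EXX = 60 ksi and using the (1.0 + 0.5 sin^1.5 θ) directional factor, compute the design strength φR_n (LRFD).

t_e = 0.707 × 0.75 = 0.5302 in; A_we = 0.5302 × 23 = 12.2 in².
Directional factor: 1.0 + 0.5 sin^1.5(90°) = 1.5.
F_nw = 0.6 × 60 × 1.5 = 54 ksi.
φR_n = 0.75 × 54 × 12.2 = 493.9 kip.

φR_n ≈ 494 kip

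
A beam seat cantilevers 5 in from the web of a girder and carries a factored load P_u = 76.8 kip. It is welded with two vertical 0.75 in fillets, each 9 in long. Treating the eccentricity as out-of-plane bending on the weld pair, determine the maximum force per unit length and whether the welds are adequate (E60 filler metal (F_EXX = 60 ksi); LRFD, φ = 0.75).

L_w = 2 × 9 = 18 in; section modulus (unit throat) S = 2 × L²/6 = 27 in².
Direct shear f_v = P/L_w = 76.8/18 = 4.267 kip/in.
Moment M = P × e = 76.8 × 5 = 384 kip·in; bending f_b = M/S = 14.22 kip/in.
f_max = √(f_v² + f_b²) = √(4.267² + 14.22²) = 14.85 kip/in.
φr_n = 0.75 × 0.6 × 60 × (0.707 × 0.75) = 14.32 kip/in → NOT adequate.

f_max ≈ 14.8 kip/in; NOT adequate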